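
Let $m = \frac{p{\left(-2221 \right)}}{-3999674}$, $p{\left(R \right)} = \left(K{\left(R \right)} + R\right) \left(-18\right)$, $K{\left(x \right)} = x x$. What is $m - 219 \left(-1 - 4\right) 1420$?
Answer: $\frac{3109590926880}{1999837} \approx 1.5549 \cdot 10^{6}$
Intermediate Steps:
$K{\left(x \right)} = x^{2}$
$p{\left(R \right)} = - 18 R - 18 R^{2}$ ($p{\left(R \right)} = \left(R^{2} + R\right) \left(-18\right) = \left(R + R^{2}\right) \left(-18\right) = - 18 R - 18 R^{2}$)
$m = \frac{44375580}{1999837}$ ($m = \frac{18 \left(-2221\right) \left(-1 - -2221\right)}{-3999674} = 18 \left(-2221\right) \left(-1 + 2221\right) \left(- \frac{1}{3999674}\right) = 18 \left(-2221\right) 2220 \left(- \frac{1}{3999674}\right) = \left(-88751160\right) \left(- \frac{1}{3999674}\right) = \frac{44375580}{1999837} \approx 22.19$)
$m - 219 \left(-1 - 4\right) 1420 = \frac{44375580}{1999837} - 219 \left(-1 - 4\right) 1420 = \frac{44375580}{1999837} - 219 \left(-5\right) 1420 = \frac{44375580}{1999837} - \left(-1095\right) 1420 = \frac{44375580}{1999837} - -1554900 = \frac{44375580}{1999837} + 1554900 = \frac{3109590926880}{1999837}$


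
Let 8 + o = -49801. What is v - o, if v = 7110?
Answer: 56919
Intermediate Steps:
o = -49809 (o = -8 - 49801 = -49809)
v - o = 7110 - 1*(-49809) = 7110 + 49809 = 56919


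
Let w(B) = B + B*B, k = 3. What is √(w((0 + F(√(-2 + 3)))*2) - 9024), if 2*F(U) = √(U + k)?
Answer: 3*I*√1002 ≈ 94.963*I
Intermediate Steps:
F(U) = √(3 + U)/2 (F(U) = √(U + 3)/2 = √(3 + U)/2)
w(B) = B + B²
√(w((0 + F(√(-2 + 3)))*2) - 9024) = √(((0 + √(3 + √(-2 + 3))/2)*2)*(1 + (0 + √(3 + √(-2 + 3))/2)*2) - 9024) = √(((0 + √(3 + √1)/2)*2)*(1 + (0 + √(3 + √1)/2)*2) - 9024) = √(((0 + √(3 + 1)/2)*2)*(1 + (0 + √(3 + 1)/2)*2) - 9024) = √(((0 + √4/2)*2)*(1 + (0 + √4/2)*2) - 9024) = √(((0 + (½)*2)*2)*(1 + (0 + (½)*2)*2) - 9024) = √(((0 + 1)*2)*(1 + (0 + 1)*2) - 9024) = √((1*2)*(1 + 1*2) - 9024) = √(2*(1 + 2) - 9024) = √(2*3 - 9024) = √(6 - 9024) = √(-9018) = 3*I*√1002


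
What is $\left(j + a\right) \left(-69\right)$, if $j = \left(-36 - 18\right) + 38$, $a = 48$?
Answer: $-2208$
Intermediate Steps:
$j = -16$ ($j = -54 + 38 = -16$)
$\left(j + a\right) \left(-69\right) = \left(-16 + 48\right) \left(-69\right) = 32 \left(-69\right) = -2208$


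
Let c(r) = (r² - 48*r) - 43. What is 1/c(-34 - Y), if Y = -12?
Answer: 1/1497 ≈ 0.00066800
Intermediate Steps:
c(r) = -43 + r² - 48*r
1/c(-34 - Y) = 1/(-43 + (-34 - 1*(-12))² - 48*(-34 - 1*(-12))) = 1/(-43 + (-34 + 12)² - 48*(-34 + 12)) = 1/(-43 + (-22)² - 48*(-22)) = 1/(-43 + 484 + 1056) = 1/1497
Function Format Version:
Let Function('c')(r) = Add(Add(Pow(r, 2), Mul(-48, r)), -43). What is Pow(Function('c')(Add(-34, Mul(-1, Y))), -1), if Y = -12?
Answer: Rational(1, 1497) ≈ 0.00066800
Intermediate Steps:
Function('c')(r) = Add(-43, Pow(r, 2), Mul(-48, r))
Pow(Function('c')(Add(-34, Mul(-1, Y))), -1) = Pow(Add(-43, Pow(Add(-34, Mul(-1, -12)), 2), Mul(-48, Add(-34, Mul(-1, -12)))), -1) = Pow(Add(-43, Pow(Add(-34, 12), 2), Mul(-48, Add(-34, 12))), -1) = Pow(Add(-43, Pow(-22, 2), Mul(-48, -22)), -1) = Pow(Add(-43, 484, 1056), -1) = Pow(1497, -1) = Rational(1, 1497)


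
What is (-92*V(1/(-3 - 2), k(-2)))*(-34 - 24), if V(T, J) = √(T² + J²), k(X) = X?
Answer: 5336*√101/5 ≈ 10725.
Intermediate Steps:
V(T, J) = √(J² + T²)
(-92*V(1/(-3 - 2), k(-2)))*(-34 - 24) = (-92*√((-2)² + (1/(-3 - 2))²))*(-34 - 24) = -92*√(4 + (1/(-5))²)*(-58) = -92*√(4 + (-⅕)²)*(-58) = -92*√(4 + 1/25)*(-58) = -92*√101/5*(-58) = 5336*√101/5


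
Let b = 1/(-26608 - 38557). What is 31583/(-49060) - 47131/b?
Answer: 150677566600317/49060 ≈ 3.0713e+9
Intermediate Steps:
b = -1/65165 (b = 1/(-65165) = -1/65165 ≈ -1.5346e-5)
31583/(-49060) - 47131/b = 31583/(-49060) - 47131/(-1/65165) = 31583*(-1/49060) - 47131*(-65165) = -31583/49060 + 3071291615 = 150677566600317/49060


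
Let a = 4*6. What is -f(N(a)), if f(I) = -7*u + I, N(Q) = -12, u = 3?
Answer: 33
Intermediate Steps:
a = 24
f(I) = -21 + I (f(I) = -7*3 + I = -21 + I)
-f(N(a)) = -(-21 - 12) = -1*(-33) = 33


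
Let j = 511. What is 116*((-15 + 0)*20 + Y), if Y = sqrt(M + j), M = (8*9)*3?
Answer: -34800 + 116*sqrt(727) ≈ -31672.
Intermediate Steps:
M = 216 (M = 72*3 = 216)
Y = sqrt(727) (Y = sqrt(216 + 511) = sqrt(727) ≈ 26.963)
116*((-15 + 0)*20 + Y) = 116*((-15 + 0)*20 + sqrt(727)) = 116*(-15*20 + sqrt(727)) = 116*(-300 + sqrt(727)) = -34800 + 116*sqrt(727)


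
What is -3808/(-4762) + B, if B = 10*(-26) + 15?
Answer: -581441/2381 ≈ -244.20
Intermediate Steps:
B = -245 (B = -260 + 15 = -245)
-3808/(-4762) + B = -3808/(-4762) - 245 = -3808*(-1/4762) - 245 = 1904/2381 - 245 = -581441/2381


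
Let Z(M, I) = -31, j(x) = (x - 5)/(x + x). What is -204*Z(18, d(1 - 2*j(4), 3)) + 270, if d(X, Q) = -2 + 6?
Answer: 6594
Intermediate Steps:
j(x) = (-5 + x)/(2*x) (j(x) = (-5 + x)/((2*x)) = (-5 + x)*(1/(2*x)) = (-5 + x)/(2*x))
d(X, Q) = 4
-204*Z(18, d(1 - 2*j(4), 3)) + 270 = -204*(-31) + 270 = 6324 + 270 = 6594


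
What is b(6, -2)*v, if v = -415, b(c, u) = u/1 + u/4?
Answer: 2075/2 ≈ 1037.5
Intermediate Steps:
b(c, u) = 5*u/4 (b(c, u) = u*1 + u*(¼) = u + u/4 = 5*u/4)
b(6, -2)*v = ((5/4)*(-2))*(-415) = -5/2*(-415) = 2075/2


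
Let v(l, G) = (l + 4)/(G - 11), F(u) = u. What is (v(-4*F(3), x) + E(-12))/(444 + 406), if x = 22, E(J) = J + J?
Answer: -8/275 ≈ -0.029091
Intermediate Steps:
E(J) = 2*J
v(l, G) = (4 + l)/(-11 + G)
(v(-4*F(3), x) + E(-12))/(444 + 406) = ((4 - 4*3)/(-11 + 22) + 2*(-12))/(444 + 406) = ((4 - 12)/11 - 24)/850 = ((1/11)*(-8) - 24)*(1/850) = (-8/11 - 24)*(1/850) = -272/11*1/850 = -8/275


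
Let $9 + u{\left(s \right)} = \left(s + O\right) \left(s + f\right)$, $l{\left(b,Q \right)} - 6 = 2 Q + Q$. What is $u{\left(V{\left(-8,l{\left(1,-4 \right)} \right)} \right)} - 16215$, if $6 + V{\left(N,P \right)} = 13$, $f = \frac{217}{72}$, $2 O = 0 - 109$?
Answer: $- \frac{2404751}{144} \approx -16700.0$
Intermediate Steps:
$l{\left(b,Q \right)} = 6 + 3 Q$ ($l{\left(b,Q \right)} = 6 + \left(2 Q + Q\right) = 6 + 3 Q$)
$O = - \frac{109}{2}$ ($O = \frac{0 - 109}{2} = \frac{1}{2} \left(-109\right) = - \frac{109}{2} \approx -54.5$)
$f = \frac{217}{72}$ ($f = 217 \cdot \frac{1}{72} = \frac{217}{72} \approx 3.0139$)
$V{\left(N,P \right)} = 7$ ($V{\left(N,P \right)} = -6 + 13 = 7$)
$u{\left(s \right)} = -9 + \left(- \frac{109}{2} + s\right) \left(\frac{217}{72} + s\right)$ ($u{\left(s \right)} = -9 + \left(s - \frac{109}{2}\right) \left(s + \frac{217}{72}\right) = -9 + \left(- \frac{109}{2} + s\right) \left(\frac{217}{72} + s\right)$)
$u{\left(V{\left(-8,l{\left(1,-4 \right)} \right)} \right)} - 16215 = \left(- \frac{24949}{144} + 7^{2} - \frac{25949}{72}\right) - 16215 = \left(- \frac{24949}{144} + 49 - \frac{25949}{72}\right) - 16215 = - \frac{69791}{144} - 16215 = - \frac{2404751}{144}$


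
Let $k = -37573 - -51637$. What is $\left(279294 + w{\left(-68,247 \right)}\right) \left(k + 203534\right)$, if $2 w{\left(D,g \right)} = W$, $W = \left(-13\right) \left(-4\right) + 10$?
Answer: $60780561350$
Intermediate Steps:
$k = 14064$ ($k = -37573 + 51637 = 14064$)
$W = 62$ ($W = 52 + 10 = 62$)
$w{\left(D,g \right)} = 31$ ($w{\left(D,g \right)} = \frac{1}{2} \cdot 62 = 31$)
$\left(279294 + w{\left(-68,247 \right)}\right) \left(k + 203534\right) = \left(279294 + 31\right) \left(14064 + 203534\right) = 279325 \cdot 217598 = 60780561350$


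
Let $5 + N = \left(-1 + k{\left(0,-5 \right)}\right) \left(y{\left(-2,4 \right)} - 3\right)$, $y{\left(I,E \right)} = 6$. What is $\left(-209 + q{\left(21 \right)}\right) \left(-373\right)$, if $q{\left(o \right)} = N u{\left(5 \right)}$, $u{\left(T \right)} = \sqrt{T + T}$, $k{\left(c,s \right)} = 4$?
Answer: $77957 - 1492 \sqrt{10} \approx 73239.0$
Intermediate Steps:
$N = 4$ ($N = -5 + \left(-1 + 4\right) \left(6 - 3\right) = -5 + 3 \cdot 3 = -5 + 9 = 4$)
$u{\left(T \right)} = \sqrt{2} \sqrt{T}$ ($u{\left(T \right)} = \sqrt{2 T} = \sqrt{2} \sqrt{T}$)
$q{\left(o \right)} = 4 \sqrt{10}$ ($q{\left(o \right)} = 4 \sqrt{2} \sqrt{5} = 4 \sqrt{10}$)
$\left(-209 + q{\left(21 \right)}\right) \left(-373\right) = \left(-209 + 4 \sqrt{10}\right) \left(-373\right) = 77957 - 1492 \sqrt{10}$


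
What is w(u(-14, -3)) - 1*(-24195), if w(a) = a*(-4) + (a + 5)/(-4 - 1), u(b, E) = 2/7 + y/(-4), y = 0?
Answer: 120964/5 ≈ 24193.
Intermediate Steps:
u(b, E) = 2/7 (u(b, E) = 2/7 + 0/(-4) = 2*(⅐) + 0*(-¼) = 2/7 + 0 = 2/7)
w(a) = -1 - 21*a/5 (w(a) = -4*a + (5 + a)/(-5) = -4*a + (5 + a)*(-⅕) = -4*a + (-1 - a/5) = -1 - 21*a/5)
w(u(-14, -3)) - 1*(-24195) = (-1 - 21/5*2/7) - 1*(-24195) = (-1 - 6/5) + 24195 = -11/5 + 24195 = 120964/5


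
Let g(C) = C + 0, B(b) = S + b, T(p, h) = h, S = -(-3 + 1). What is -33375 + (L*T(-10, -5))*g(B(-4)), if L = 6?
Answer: -33315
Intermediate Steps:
S = 2 (S = -1*(-2) = 2)
B(b) = 2 + b
g(C) = C
-33375 + (L*T(-10, -5))*g(B(-4)) = -33375 + (6*(-5))*(2 - 4) = -33375 - 30*(-2) = -33375 + 60 = -33315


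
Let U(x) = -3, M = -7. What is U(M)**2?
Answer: 9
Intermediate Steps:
U(M)**2 = (-3)**2 = 9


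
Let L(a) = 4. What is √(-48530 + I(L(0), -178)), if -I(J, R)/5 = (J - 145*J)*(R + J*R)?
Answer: I*√2611730 ≈ 1616.1*I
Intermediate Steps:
I(J, R) = 720*J*(R + J*R) (I(J, R) = -5*(J - 145*J)*(R + J*R) = -5*(-144*J)*(R + J*R) = -(-720)*J*(R + J*R) = 720*J*(R + J*R))
√(-48530 + I(L(0), -178)) = √(-48530 + 720*4*(-178)*(1 + 4)) = √(-48530 + 720*4*(-178)*5) = √(-48530 - 2563200) = √(-2611730) = I*√2611730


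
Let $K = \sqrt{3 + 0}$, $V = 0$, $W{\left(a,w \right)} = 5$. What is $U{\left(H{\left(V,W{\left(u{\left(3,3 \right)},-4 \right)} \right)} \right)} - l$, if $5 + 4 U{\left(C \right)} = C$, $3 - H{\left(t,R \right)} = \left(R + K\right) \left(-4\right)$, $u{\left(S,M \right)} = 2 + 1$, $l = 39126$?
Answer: $- \frac{78243}{2} + \sqrt{3} \approx -39120.0$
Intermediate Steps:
$u{\left(S,M \right)} = 3$
$K = \sqrt{3} \approx 1.732$
$H{\left(t,R \right)} = 3 + 4 R + 4 \sqrt{3}$ ($H{\left(t,R \right)} = 3 - \left(R + \sqrt{3}\right) \left(-4\right) = 3 - \left(- 4 R - 4 \sqrt{3}\right) = 3 + \left(4 R + 4 \sqrt{3}\right) = 3 + 4 R + 4 \sqrt{3}$)
$U{\left(C \right)} = - \frac{5}{4} + \frac{C}{4}$
$U{\left(H{\left(V,W{\left(u{\left(3,3 \right)},-4 \right)} \right)} \right)} - l = \left(- \frac{5}{4} + \frac{3 + 4 \cdot 5 + 4 \sqrt{3}}{4}\right) - 39126 = \left(- \frac{5}{4} + \frac{3 + 20 + 4 \sqrt{3}}{4}\right) - 39126 = \left(- \frac{5}{4} + \frac{23 + 4 \sqrt{3}}{4}\right) - 39126 = \left(- \frac{5}{4} + \left(\frac{23}{4} + \sqrt{3}\right)\right) - 39126 = \left(\frac{9}{2} + \sqrt{3}\right) - 39126 = - \frac{78243}{2} + \sqrt{3}$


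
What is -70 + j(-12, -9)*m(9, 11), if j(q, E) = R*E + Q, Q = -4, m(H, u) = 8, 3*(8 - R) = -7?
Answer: -846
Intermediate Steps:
R = 31/3 (R = 8 - ⅓*(-7) = 8 + 7/3 = 31/3 ≈ 10.333)
j(q, E) = -4 + 31*E/3 (j(q, E) = 31*E/3 - 4 = -4 + 31*E/3)
-70 + j(-12, -9)*m(9, 11) = -70 + (-4 + (31/3)*(-9))*8 = -70 + (-4 - 93)*8 = -70 - 97*8 = -70 - 776 = -846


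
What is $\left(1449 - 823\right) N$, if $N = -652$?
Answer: $-408152$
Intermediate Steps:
$\left(1449 - 823\right) N = \left(1449 - 823\right) \left(-652\right) = 626 \left(-652\right) = -408152$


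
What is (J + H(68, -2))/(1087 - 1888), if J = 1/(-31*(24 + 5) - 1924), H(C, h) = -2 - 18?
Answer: 56461/2261223 ≈ 0.024969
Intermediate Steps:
H(C, h) = -20
J = -1/2823 (J = 1/(-31*29 - 1924) = 1/(-899 - 1924) = 1/(-2823) = -1/2823 ≈ -0.00035423)
(J + H(68, -2))/(1087 - 1888) = (-1/2823 - 20)/(1087 - 1888) = -56461/2823/(-801) = -56461/2823*(-1/801) = 56461/2261223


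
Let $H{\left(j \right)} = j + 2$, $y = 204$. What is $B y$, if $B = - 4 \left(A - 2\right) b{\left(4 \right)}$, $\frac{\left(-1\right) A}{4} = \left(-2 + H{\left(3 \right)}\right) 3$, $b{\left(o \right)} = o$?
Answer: $124032$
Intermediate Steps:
$H{\left(j \right)} = 2 + j$
$A = -36$ ($A = - 4 \left(-2 + \left(2 + 3\right)\right) 3 = - 4 \left(-2 + 5\right) 3 = - 4 \cdot 3 \cdot 3 = \left(-4\right) 9 = -36$)
$B = 608$ ($B = - 4 \left(-36 - 2\right) 4 = - 4 \left(\left(-38\right) 4\right) = \left(-4\right) \left(-152\right) = 608$)
$B y = 608 \cdot 204 = 124032$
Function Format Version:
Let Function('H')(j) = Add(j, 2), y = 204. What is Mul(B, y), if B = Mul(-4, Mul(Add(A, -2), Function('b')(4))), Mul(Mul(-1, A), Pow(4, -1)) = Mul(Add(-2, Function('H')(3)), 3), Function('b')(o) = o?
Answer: 124032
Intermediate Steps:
Function('H')(j) = Add(2, j)
A = -36 (A = Mul(-4, Mul(Add(-2, Add(2, 3)), 3)) = Mul(-4, Mul(Add(-2, 5), 3)) = Mul(-4, Mul(3, 3)) = Mul(-4, 9) = -36)
B = 608 (B = Mul(-4, Mul(Add(-36, -2), 4)) = Mul(-4, Mul(-38, 4)) = Mul(-4, -152) = 608)
Mul(B, y) = Mul(608, 204) = 124032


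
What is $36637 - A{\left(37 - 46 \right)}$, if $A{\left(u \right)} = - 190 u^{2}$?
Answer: $52027$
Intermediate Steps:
$36637 - A{\left(37 - 46 \right)} = 36637 - - 190 \left(37 - 46\right)^{2} = 36637 - - 190 \left(-9\right)^{2} = 36637 - \left(-190\right) 81 = 36637 - -15390 = 36637 + 15390 = 52027$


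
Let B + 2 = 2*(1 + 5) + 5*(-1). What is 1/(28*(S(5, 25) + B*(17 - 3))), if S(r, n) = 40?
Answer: 1/3080 ≈ 0.00032468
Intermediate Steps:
B = 5 (B = -2 + (2*(1 + 5) + 5*(-1)) = -2 + (2*6 - 5) = -2 + (12 - 5) = -2 + 7 = 5)
1/(28*(S(5, 25) + B*(17 - 3))) = 1/(28*(40 + 5*(17 - 3))) = 1/(28*(40 + 5*14)) = 1/(28*(40 + 70)) = 1/(28*110) = 1/3080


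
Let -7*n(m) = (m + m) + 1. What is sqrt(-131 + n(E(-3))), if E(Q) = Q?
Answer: 4*I*sqrt(399)/7 ≈ 11.414*I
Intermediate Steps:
n(m) = -1/7 - 2*m/7 (n(m) = -((m + m) + 1)/7 = -(2*m + 1)/7 = -(1 + 2*m)/7 = -1/7 - 2*m/7)
sqrt(-131 + n(E(-3))) = sqrt(-131 + (-1/7 - 2/7*(-3))) = sqrt(-131 + (-1/7 + 6/7)) = sqrt(-131 + 5/7) = sqrt(-912/7) = 4*I*sqrt(399)/7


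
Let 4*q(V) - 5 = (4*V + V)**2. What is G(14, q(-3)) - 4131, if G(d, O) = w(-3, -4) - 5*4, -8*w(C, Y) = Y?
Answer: -8301/2 ≈ -4150.5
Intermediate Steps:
w(C, Y) = -Y/8
q(V) = 5/4 + 25*V**2/4 (q(V) = 5/4 + (4*V + V)**2/4 = 5/4 + (5*V)**2/4 = 5/4 + (25*V**2)/4 = 5/4 + 25*V**2/4)
G(d, O) = -39/2 (G(d, O) = -1/8*(-4) - 5*4 = 1/2 - 20 = -39/2)
G(14, q(-3)) - 4131 = -39/2 - 4131 = -8301/2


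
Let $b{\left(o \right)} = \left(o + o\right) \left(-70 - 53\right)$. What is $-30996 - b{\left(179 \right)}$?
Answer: $13038$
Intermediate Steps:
$b{\left(o \right)} = - 246 o$ ($b{\left(o \right)} = 2 o \left(-123\right) = - 246 o$)
$-30996 - b{\left(179 \right)} = -30996 - \left(-246\right) 179 = -30996 - -44034 = -30996 + 44034 = 13038$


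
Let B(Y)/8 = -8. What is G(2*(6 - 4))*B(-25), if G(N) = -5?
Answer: 320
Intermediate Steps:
B(Y) = -64 (B(Y) = 8*(-8) = -64)
G(2*(6 - 4))*B(-25) = -5*(-64) = 320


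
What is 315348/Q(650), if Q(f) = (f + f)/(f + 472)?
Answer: 88455114/325 ≈ 2.7217e+5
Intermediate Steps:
Q(f) = 2*f/(472 + f) (Q(f) = (2*f)/(472 + f) = 2*f/(472 + f))
315348/Q(650) = 315348/((2*650/(472 + 650))) = 315348/((2*650/1122)) = 315348/((2*650*(1/1122))) = 315348/(650/561) = 315348*(561/650) = 88455114/325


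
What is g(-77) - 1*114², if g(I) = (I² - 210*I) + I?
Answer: 9026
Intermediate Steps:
g(I) = I² - 209*I
g(-77) - 1*114² = -77*(-209 - 77) - 1*114² = -77*(-286) - 1*12996 = 22022 - 12996 = 9026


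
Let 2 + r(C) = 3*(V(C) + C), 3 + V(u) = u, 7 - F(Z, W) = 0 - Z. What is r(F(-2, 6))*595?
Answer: 11305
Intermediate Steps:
F(Z, W) = 7 + Z (F(Z, W) = 7 - (0 - Z) = 7 - (-1)*Z = 7 + Z)
V(u) = -3 + u
r(C) = -11 + 6*C (r(C) = -2 + 3*((-3 + C) + C) = -2 + 3*(-3 + 2*C) = -2 + (-9 + 6*C) = -11 + 6*C)
r(F(-2, 6))*595 = (-11 + 6*(7 - 2))*595 = (-11 + 6*5)*595 = (-11 + 30)*595 = 19*595 = 11305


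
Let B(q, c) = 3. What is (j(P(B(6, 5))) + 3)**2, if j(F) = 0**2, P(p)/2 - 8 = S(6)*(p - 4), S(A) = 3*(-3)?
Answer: 9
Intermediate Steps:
S(A) = -9
P(p) = 88 - 18*p (P(p) = 16 + 2*(-9*(p - 4)) = 16 + 2*(-9*(-4 + p)) = 16 + 2*(36 - 9*p) = 16 + (72 - 18*p) = 88 - 18*p)
j(F) = 0
(j(P(B(6, 5))) + 3)**2 = (0 + 3)**2 = 3**2 = 9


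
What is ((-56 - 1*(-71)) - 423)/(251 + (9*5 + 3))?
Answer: -408/299 ≈ -1.3645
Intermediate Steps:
((-56 - 1*(-71)) - 423)/(251 + (9*5 + 3)) = ((-56 + 71) - 423)/(251 + (45 + 3)) = (15 - 423)/(251 + 48) = -408/299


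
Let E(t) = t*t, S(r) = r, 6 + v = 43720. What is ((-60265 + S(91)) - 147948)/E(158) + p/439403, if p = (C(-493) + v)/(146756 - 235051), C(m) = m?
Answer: -4037264301885507/484265250980570 ≈ -8.3369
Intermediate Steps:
v = 43714 (v = -6 + 43720 = 43714)
E(t) = t²
p = -43221/88295 (p = (-493 + 43714)/(146756 - 235051) = 43221/(-88295) = 43221*(-1/88295) = -43221/88295 ≈ -0.48951)
((-60265 + S(91)) - 147948)/E(158) + p/439403 = ((-60265 + 91) - 147948)/(158²) - 43221/88295/439403 = (-60174 - 147948)/24964 - 43221/88295*1/439403 = -208122*1/24964 - 43221/38797087885 = -104061/12482 - 43221/38797087885 = -4037264301885507/484265250980570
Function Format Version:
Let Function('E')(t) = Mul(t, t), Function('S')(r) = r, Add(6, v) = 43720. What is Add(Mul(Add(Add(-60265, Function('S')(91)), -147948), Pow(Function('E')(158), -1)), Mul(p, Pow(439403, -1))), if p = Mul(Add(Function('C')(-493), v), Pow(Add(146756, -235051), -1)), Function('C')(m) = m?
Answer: Rational(-4037264301885507, 484265250980570) ≈ -8.3369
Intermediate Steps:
v = 43714 (v = Add(-6, 43720) = 43714)
Function('E')(t) = Pow(t, 2)
p = Rational(-43221, 88295) (p = Mul(Add(-493, 43714), Pow(Add(146756, -235051), -1)) = Mul(43221, Pow(-88295, -1)) = Mul(43221, Rational(-1, 88295)) = Rational(-43221, 88295) ≈ -0.48951)
Add(Mul(Add(Add(-60265, Function('S')(91)), -147948), Pow(Function('E')(158), -1)), Mul(p, Pow(439403, -1))) = Add(Mul(Add(Add(-60265, 91), -147948), Pow(Pow(158, 2), -1)), Mul(Rational(-43221, 88295), Pow(439403, -1))) = Add(Mul(Add(-60174, -147948), Pow(24964, -1)), Mul(Rational(-43221, 88295), Rational(1, 439403))) = Add(Mul(-208122, Rational(1, 24964)), Rational(-43221, 38797087885)) = Add(Rational(-104061, 12482), Rational(-43221, 38797087885)) = Rational(-4037264301885507, 484265250980570)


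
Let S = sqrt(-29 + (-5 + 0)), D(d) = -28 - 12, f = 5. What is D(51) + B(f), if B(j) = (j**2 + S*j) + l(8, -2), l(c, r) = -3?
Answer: -18 + 5*I*sqrt(34) ≈ -18.0 + 29.155*I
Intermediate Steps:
D(d) = -40
S = I*sqrt(34) (S = sqrt(-29 - 5) = sqrt(-34) = I*sqrt(34) ≈ 5.8309*I)
B(j) = -3 + j**2 + I*j*sqrt(34) (B(j) = (j**2 + (I*sqrt(34))*j) - 3 = (j**2 + I*j*sqrt(34)) - 3 = -3 + j**2 + I*j*sqrt(34))
D(51) + B(f) = -40 + (-3 + 5**2 + I*5*sqrt(34)) = -40 + (-3 + 25 + 5*I*sqrt(34)) = -40 + (22 + 5*I*sqrt(34)) = -18 + 5*I*sqrt(34)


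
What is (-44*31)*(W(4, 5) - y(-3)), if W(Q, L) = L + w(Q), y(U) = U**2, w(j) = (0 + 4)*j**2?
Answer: -81840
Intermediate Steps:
w(j) = 4*j**2
W(Q, L) = L + 4*Q**2
(-44*31)*(W(4, 5) - y(-3)) = (-44*31)*((5 + 4*4**2) - 1*(-3)**2) = -1364*((5 + 4*16) - 1*9) = -1364*((5 + 64) - 9) = -1364*(69 - 9) = -1364*60 = -81840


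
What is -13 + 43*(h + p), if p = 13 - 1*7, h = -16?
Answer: -443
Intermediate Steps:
p = 6 (p = 13 - 7 = 6)
-13 + 43*(h + p) = -13 + 43*(-16 + 6) = -13 + 43*(-10) = -13 - 430 = -443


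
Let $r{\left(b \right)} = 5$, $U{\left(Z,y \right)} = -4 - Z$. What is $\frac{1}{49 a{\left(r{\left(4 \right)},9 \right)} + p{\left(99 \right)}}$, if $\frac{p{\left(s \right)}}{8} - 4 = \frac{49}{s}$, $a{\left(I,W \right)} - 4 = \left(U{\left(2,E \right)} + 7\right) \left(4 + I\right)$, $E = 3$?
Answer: $\frac{99}{66623} \approx 0.001486$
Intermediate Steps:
$a{\left(I,W \right)} = 8 + I$ ($a{\left(I,W \right)} = 4 + \left(\left(-4 - 2\right) + 7\right) \left(4 + I\right) = 4 + \left(-6 + 7\right) \left(4 + I\right) = 4 + 1 \left(4 + I\right) = 4 + \left(4 + I\right) = 8 + I$)
$p{\left(s \right)} = 32 + \frac{392}{s}$ ($p{\left(s \right)} = 32 + 8 \frac{49}{s} = 32 + \frac{392}{s}$)
$\frac{1}{49 a{\left(r{\left(4 \right)},9 \right)} + p{\left(99 \right)}} = \frac{1}{49 \left(8 + 5\right) + \left(32 + \frac{392}{99}\right)} = \frac{1}{49 \cdot 13 + \left(32 + 392 \cdot \frac{1}{99}\right)} = \frac{1}{637 + \left(32 + \frac{392}{99}\right)} = \frac{1}{637 + \frac{3560}{99}} = \frac{1}{\frac{66623}{99}} = \frac{99}{66623}$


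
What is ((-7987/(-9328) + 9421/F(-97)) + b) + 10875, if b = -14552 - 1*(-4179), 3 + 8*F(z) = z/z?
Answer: -346825709/9328 ≈ -37181.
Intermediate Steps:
F(z) = -¼ (F(z) = -3/8 + (z/z)/8 = -3/8 + (⅛)*1 = -3/8 + ⅛ = -¼)
b = -10373 (b = -14552 + 4179 = -10373)
((-7987/(-9328) + 9421/F(-97)) + b) + 10875 = ((-7987/(-9328) + 9421/(-¼)) - 10373) + 10875 = ((-7987*(-1/9328) + 9421*(-4)) - 10373) + 10875 = ((7987/9328 - 37684) - 10373) + 10875 = (-351508365/9328 - 10373) + 10875 = -448267709/9328 + 10875 = -346825709/9328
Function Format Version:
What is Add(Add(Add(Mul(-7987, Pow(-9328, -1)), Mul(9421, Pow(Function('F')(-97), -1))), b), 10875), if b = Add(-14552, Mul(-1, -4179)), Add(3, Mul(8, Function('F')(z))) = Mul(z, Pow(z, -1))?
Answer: Rational(-346825709, 9328) ≈ -37181.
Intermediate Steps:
Function('F')(z) = Rational(-1, 4) (Function('F')(z) = Add(Rational(-3, 8), Mul(Rational(1, 8), Mul(z, Pow(z, -1)))) = Add(Rational(-3, 8), Mul(Rational(1, 8), 1)) = Add(Rational(-3, 8), Rational(1, 8)) = Rational(-1, 4))
b = -10373 (b = Add(-14552, 4179) = -10373)
Add(Add(Add(Mul(-7987, Pow(-9328, -1)), Mul(9421, Pow(Function('F')(-97), -1))), b), 10875) = Add(Add(Add(Mul(-7987, Pow(-9328, -1)), Mul(9421, Pow(Rational(-1, 4), -1))), -10373), 10875) = Add(Add(Add(Mul(-7987, Rational(-1, 9328)), Mul(9421, -4)), -10373), 10875) = Add(Add(Add(Rational(7987, 9328), -37684), -10373), 10875) = Add(Add(Rational(-351508365, 9328), -10373), 10875) = Add(Rational(-448267709, 9328), 10875) = Rational(-346825709, 9328)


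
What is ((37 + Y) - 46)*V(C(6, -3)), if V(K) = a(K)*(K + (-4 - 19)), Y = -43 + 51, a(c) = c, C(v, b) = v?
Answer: 102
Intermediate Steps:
Y = 8
V(K) = K*(-23 + K) (V(K) = K*(K + (-4 - 19)) = K*(K - 23) = K*(-23 + K))
((37 + Y) - 46)*V(C(6, -3)) = ((37 + 8) - 46)*(6*(-23 + 6)) = (45 - 46)*(6*(-17)) = -1*(-102) = 102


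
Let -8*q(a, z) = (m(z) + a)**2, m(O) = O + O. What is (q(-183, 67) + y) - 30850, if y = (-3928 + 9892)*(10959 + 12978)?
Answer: 1141832943/8 ≈ 1.4273e+8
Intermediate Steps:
m(O) = 2*O
y = 142760268 (y = 5964*23937 = 142760268)
q(a, z) = -(a + 2*z)**2/8 (q(a, z) = -(2*z + a)**2/8 = -(a + 2*z)**2/8)
(q(-183, 67) + y) - 30850 = (-(-183 + 2*67)**2/8 + 142760268) - 30850 = (-(-183 + 134)**2/8 + 142760268) - 30850 = (-1/8*(-49)**2 + 142760268) - 30850 = (-1/8*2401 + 142760268) - 30850 = (-2401/8 + 142760268) - 30850 = 1142079743/8 - 30850 = 1141832943/8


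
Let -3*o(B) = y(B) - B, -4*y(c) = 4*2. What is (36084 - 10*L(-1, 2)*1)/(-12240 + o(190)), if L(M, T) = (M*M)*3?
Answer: -18027/6088 ≈ -2.9611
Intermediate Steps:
y(c) = -2
o(B) = ⅔ + B/3 (o(B) = -(-2 - B)/3 = ⅔ + B/3)
L(M, T) = 3*M² (L(M, T) = M²*3 = 3*M²)
(36084 - 10*L(-1, 2)*1)/(-12240 + o(190)) = (36084 - 30*(-1)²*1)/(-12240 + (⅔ + (⅓)*190)) = (36084 - 30*1)/(-12240 + (⅔ + 190/3)) = (36084 - 10*3*1)/(-12240 + 64) = (36084 - 30*1)/(-12176) = (36084 - 30)*(-1/12176) = 36054*(-1/12176) = -18027/6088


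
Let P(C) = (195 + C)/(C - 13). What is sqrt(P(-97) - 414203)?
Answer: 3*I*sqrt(139218530)/55 ≈ 643.59*I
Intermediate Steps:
P(C) = (195 + C)/(-13 + C)
sqrt(P(-97) - 414203) = sqrt((195 - 97)/(-13 - 97) - 414203) = sqrt(98/(-110) - 414203) = sqrt(-1/110*98 - 414203) = sqrt(-49/55 - 414203) = sqrt(-22781214/55) = 3*I*sqrt(139218530)/55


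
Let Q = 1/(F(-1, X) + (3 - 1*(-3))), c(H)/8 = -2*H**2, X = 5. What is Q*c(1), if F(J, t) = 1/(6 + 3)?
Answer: -144/55 ≈ -2.6182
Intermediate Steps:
F(J, t) = 1/9
c(H) = -16*H**2 (c(H) = 8*(-2*H**2) = -16*H**2)
Q = 9/55 (Q = 1/(1/9 + (3 - 1*(-3))) = 1/(1/9 + (3 + 3)) = 1/(1/9 + 6) = 1/(55/9) = 9/55 ≈ 0.16364)
Q*c(1) = 9*(-16*1**2)/55 = 9*(-16*1)/55 = (9/55)*(-16) = -144/55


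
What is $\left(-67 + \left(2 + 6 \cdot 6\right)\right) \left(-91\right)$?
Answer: $2639$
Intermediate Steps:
$\left(-67 + \left(2 + 6 \cdot 6\right)\right) \left(-91\right) = \left(-67 + \left(2 + 36\right)\right) \left(-91\right) = \left(-67 + 38\right) \left(-91\right) = \left(-29\right) \left(-91\right) = 2639$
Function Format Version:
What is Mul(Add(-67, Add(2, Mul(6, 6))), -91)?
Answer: 2639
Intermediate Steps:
Mul(Add(-67, Add(2, Mul(6, 6))), -91) = Mul(Add(-67, Add(2, 36)), -91) = Mul(Add(-67, 38), -91) = Mul(-29, -91) = 2639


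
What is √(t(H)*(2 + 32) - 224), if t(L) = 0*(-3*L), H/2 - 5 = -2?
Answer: 4*I*√14 ≈ 14.967*I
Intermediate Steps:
H = 6 (H = 10 + 2*(-2) = 10 - 4 = 6)
t(L) = 0
√(t(H)*(2 + 32) - 224) = √(0*(2 + 32) - 224) = √(0*34 - 224) = √(0 - 224) = √(-224) = 4*I*√14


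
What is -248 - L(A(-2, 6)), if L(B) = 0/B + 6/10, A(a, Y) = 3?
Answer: -1243/5 ≈ -248.60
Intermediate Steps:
L(B) = ⅗ (L(B) = 0 + 6*(⅒) = 0 + ⅗ = ⅗)
-248 - L(A(-2, 6)) = -248 - 1*⅗ = -248 - ⅗ = -1243/5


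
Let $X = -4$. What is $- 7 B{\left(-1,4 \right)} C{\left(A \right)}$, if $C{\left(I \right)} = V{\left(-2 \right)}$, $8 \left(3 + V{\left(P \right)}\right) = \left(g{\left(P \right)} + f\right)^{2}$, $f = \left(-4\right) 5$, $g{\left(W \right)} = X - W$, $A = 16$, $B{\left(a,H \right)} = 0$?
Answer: $0$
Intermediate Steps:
$g{\left(W \right)} = -4 - W$
$f = -20$
$V{\left(P \right)} = -3 + \frac{\left(-24 - P\right)^{2}}{8}$ ($V{\left(P \right)} = -3 + \frac{\left(\left(-4 - P\right) - 20\right)^{2}}{8} = -3 + \frac{\left(-24 - P\right)^{2}}{8}$)
$C{\left(I \right)} = \frac{115}{2}$ ($C{\left(I \right)} = -3 + \frac{\left(24 - 2\right)^{2}}{8} = -3 + \frac{22^{2}}{8} = -3 + \frac{1}{8} \cdot 484 = -3 + \frac{121}{2} = \frac{115}{2}$)
$- 7 B{\left(-1,4 \right)} C{\left(A \right)} = \left(-7\right) 0 \cdot \frac{115}{2} = 0 \cdot \frac{115}{2} = 0$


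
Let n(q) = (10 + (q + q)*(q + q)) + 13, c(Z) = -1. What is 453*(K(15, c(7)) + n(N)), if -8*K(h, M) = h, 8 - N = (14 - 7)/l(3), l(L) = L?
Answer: 1626119/24 ≈ 67755.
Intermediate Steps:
N = 17/3 (N = 8 - (14 - 7)/3 = 8 - 7/3 = 17/3 ≈ 5.6667)
n(q) = 23 + 4*q² (n(q) = (10 + (2*q)*(2*q)) + 13 = (10 + 4*q²) + 13 = 23 + 4*q²)
K(h, M) = -h/8
453*(K(15, c(7)) + n(N)) = 453*(-⅛*15 + (23 + 4*(17/3)²)) = 453*(-15/8 + (23 + 4*(289/9))) = 453*(-15/8 + (23 + 1156/9)) = 453*(-15/8 + 1363/9) = 453*(10769/72) = 1626119/24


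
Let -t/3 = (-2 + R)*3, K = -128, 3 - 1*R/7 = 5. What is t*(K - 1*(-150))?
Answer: 3168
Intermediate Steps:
R = -14 (R = 21 - 7*5 = 21 - 35 = -14)
t = 144 (t = -3*(-2 - 14)*3 = -(-48)*3 = -3*(-48) = 144)
t*(K - 1*(-150)) = 144*(-128 - 1*(-150)) = 144*(-128 + 150) = 144*22 = 3168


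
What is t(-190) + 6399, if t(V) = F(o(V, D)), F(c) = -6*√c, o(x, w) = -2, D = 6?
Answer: 6399 - 6*I*√2 ≈ 6399.0 - 8.4853*I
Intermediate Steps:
t(V) = -6*I*√2
t(-190) + 6399 = -6*I*√2 + 6399 = 6399 - 6*I*√2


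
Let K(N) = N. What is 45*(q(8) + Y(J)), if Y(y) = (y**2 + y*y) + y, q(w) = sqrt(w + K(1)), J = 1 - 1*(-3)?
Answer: 1755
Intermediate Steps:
J = 4 (J = 1 + 3 = 4)
q(w) = sqrt(1 + w) (q(w) = sqrt(w + 1) = sqrt(1 + w))
Y(y) = y + 2*y**2 (Y(y) = (y**2 + y**2) + y = 2*y**2 + y = y + 2*y**2)
45*(q(8) + Y(J)) = 45*(sqrt(1 + 8) + 4*(1 + 2*4)) = 45*(sqrt(9) + 4*(1 + 8)) = 45*(3 + 4*9) = 45*(3 + 36) = 45*39 = 1755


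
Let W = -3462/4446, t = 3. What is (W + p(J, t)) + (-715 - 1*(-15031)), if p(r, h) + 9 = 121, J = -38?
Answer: 10690571/741 ≈ 14427.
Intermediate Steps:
W = -577/741 (W = -3462*1/4446 = -577/741 ≈ -0.77868)
p(r, h) = 112 (p(r, h) = -9 + 121 = 112)
(W + p(J, t)) + (-715 - 1*(-15031)) = (-577/741 + 112) + (-715 - 1*(-15031)) = 82415/741 + (-715 + 15031) = 82415/741 + 14316 = 10690571/741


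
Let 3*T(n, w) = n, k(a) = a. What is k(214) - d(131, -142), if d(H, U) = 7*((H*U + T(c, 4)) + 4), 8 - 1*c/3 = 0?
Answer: 130344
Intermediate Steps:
c = 24 (c = 24 - 3*0 = 24 + 0 = 24)
T(n, w) = n/3
d(H, U) = 84 + 7*H*U (d(H, U) = 7*((H*U + (⅓)*24) + 4) = 7*((H*U + 8) + 4) = 7*((8 + H*U) + 4) = 7*(12 + H*U) = 84 + 7*H*U)
k(214) - d(131, -142) = 214 - (84 + 7*131*(-142)) = 214 - (84 - 130214) = 214 - 1*(-130130) = 214 + 130130 = 130344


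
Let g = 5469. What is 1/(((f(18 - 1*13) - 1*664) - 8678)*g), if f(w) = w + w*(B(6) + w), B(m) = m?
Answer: -1/50763258 ≈ -1.9699e-8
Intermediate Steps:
f(w) = w + w*(6 + w)
1/(((f(18 - 1*13) - 1*664) - 8678)*g) = 1/(((18 - 1*13)*(7 + (18 - 1*13)) - 1*664) - 8678*5469) = (1/5469)/(((18 - 13)*(7 + (18 - 13)) - 664) - 8678) = (1/5469)/((5*(7 + 5) - 664) - 8678) = (1/5469)/((5*12 - 664) - 8678) = (1/5469)/((60 - 664) - 8678) = (1/5469)/(-604 - 8678) = (1/5469)/(-9282) = -1/9282*1/5469 = -1/50763258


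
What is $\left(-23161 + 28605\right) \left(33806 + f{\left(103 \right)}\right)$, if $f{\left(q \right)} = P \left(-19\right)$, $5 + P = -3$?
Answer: $184867352$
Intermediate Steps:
$P = -8$ ($P = -5 - 3 = -8$)
$f{\left(q \right)} = 152$ ($f{\left(q \right)} = \left(-8\right) \left(-19\right) = 152$)
$\left(-23161 + 28605\right) \left(33806 + f{\left(103 \right)}\right) = \left(-23161 + 28605\right) \left(33806 + 152\right) = 5444 \cdot 33958 = 184867352$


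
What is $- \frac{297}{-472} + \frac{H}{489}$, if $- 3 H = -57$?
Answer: $\frac{154201}{230808} \approx 0.66809$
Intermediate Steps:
$H = 19$ ($H = \left(- \frac{1}{3}\right) \left(-57\right) = 19$)
$- \frac{297}{-472} + \frac{H}{489} = - \frac{297}{-472} + \frac{19}{489} = \left(-297\right) \left(- \frac{1}{472}\right) + 19 \cdot \frac{1}{489} = \frac{297}{472} + \frac{19}{489} = \frac{154201}{230808}$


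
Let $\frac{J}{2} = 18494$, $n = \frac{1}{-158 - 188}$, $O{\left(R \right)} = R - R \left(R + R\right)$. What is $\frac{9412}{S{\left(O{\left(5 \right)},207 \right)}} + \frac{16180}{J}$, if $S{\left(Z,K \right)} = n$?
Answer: $- \frac{30113332299}{9247} \approx -3.2566 \cdot 10^{6}$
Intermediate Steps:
$O{\left(R \right)} = R - 2 R^{2}$ ($O{\left(R \right)} = R - R 2 R = R - 2 R^{2}$)
$n = - \frac{1}{346}$ ($n = \frac{1}{-346} = - \frac{1}{346} \approx -0.0028902$)
$J = 36988$ ($J = 2 \cdot 18494 = 36988$)
$S{\left(Z,K \right)} = - \frac{1}{346}$
$\frac{9412}{S{\left(O{\left(5 \right)},207 \right)}} + \frac{16180}{J} = \frac{9412}{- \frac{1}{346}} + \frac{16180}{36988} = 9412 \left(-346\right) + 16180 \cdot \frac{1}{36988} = -3256552 + \frac{4045}{9247} = - \frac{30113332299}{9247}$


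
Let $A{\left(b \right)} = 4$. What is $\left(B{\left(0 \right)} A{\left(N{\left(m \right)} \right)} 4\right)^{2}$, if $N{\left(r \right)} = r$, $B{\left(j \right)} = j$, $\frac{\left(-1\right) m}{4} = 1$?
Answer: $0$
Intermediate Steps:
$m = -4$ ($m = \left(-4\right) 1 = -4$)
$\left(B{\left(0 \right)} A{\left(N{\left(m \right)} \right)} 4\right)^{2} = \left(0 \cdot 4 \cdot 4\right)^{2} = \left(0 \cdot 4\right)^{2} = 0^{2} = 0$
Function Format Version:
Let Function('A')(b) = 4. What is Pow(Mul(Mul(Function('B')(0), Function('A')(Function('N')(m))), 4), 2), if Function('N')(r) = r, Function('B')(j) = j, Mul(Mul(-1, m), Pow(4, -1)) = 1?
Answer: 0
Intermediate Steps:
m = -4 (m = Mul(-4, 1) = -4)
Pow(Mul(Mul(Function('B')(0), Function('A')(Function('N')(m))), 4), 2) = Pow(Mul(Mul(0, 4), 4), 2) = Pow(Mul(0, 4), 2) = Pow(0, 2) = 0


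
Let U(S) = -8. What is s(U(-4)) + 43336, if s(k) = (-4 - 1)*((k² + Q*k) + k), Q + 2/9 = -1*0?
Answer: 387424/9 ≈ 43047.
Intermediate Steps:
Q = -2/9 (Q = -2/9 - 1*0 = -2/9 + 0 = -2/9 ≈ -0.22222)
s(k) = -5*k² - 35*k/9 (s(k) = (-4 - 1)*((k² - 2*k/9) + k) = -5*(k² + 7*k/9) = -5*k² - 35*k/9)
s(U(-4)) + 43336 = -5/9*(-8)*(7 + 9*(-8)) + 43336 = -5/9*(-8)*(7 - 72) + 43336 = -5/9*(-8)*(-65) + 43336 = -2600/9 + 43336 = 387424/9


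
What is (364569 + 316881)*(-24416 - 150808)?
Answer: -119406394800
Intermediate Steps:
(364569 + 316881)*(-24416 - 150808) = 681450*(-175224) = -119406394800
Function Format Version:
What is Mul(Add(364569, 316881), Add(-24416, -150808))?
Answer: -119406394800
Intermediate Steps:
Mul(Add(364569, 316881), Add(-24416, -150808)) = Mul(681450, -175224) = -119406394800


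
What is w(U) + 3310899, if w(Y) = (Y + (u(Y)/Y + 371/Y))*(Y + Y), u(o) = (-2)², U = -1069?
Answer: 5597171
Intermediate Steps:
u(o) = 4
w(Y) = 2*Y*(Y + 375/Y) (w(Y) = (Y + (4/Y + 371/Y))*(Y + Y) = (Y + 375/Y)*(2*Y) = 2*Y*(Y + 375/Y))
w(U) + 3310899 = (750 + 2*(-1069)²) + 3310899 = (750 + 2*1142761) + 3310899 = (750 + 2285522) + 3310899 = 2286272 + 3310899 = 5597171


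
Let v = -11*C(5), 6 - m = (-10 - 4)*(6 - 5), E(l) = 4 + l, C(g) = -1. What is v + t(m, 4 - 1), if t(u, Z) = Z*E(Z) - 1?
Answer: 31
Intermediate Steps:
m = 20 (m = 6 - (-10 - 4)*(6 - 5) = 6 - (-14) = 6 - 1*(-14) = 6 + 14 = 20)
t(u, Z) = -1 + Z*(4 + Z) (t(u, Z) = Z*(4 + Z) - 1 = -1 + Z*(4 + Z))
v = 11 (v = -11*(-1) = 11)
v + t(m, 4 - 1) = 11 + (-1 + (4 - 1)*(4 + (4 - 1))) = 11 + (-1 + 3*(4 + 3)) = 11 + (-1 + 3*7) = 11 + (-1 + 21) = 11 + 20 = 31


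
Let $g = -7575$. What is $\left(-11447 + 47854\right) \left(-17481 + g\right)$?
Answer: $-912213792$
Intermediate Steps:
$\left(-11447 + 47854\right) \left(-17481 + g\right) = \left(-11447 + 47854\right) \left(-17481 - 7575\right) = 36407 \left(-25056\right) = -912213792$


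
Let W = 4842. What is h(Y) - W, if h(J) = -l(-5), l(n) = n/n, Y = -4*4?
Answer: -4843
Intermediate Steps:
Y = -16
l(n) = 1
h(J) = -1 (h(J) = -1*1 = -1)
h(Y) - W = -1 - 1*4842 = -1 - 4842 = -4843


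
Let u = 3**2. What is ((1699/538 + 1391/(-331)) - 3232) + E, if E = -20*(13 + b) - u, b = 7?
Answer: -648567987/178078 ≈ -3642.0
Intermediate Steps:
u = 9
E = -409 (E = -20*(13 + 7) - 1*9 = -20*20 - 9 = -400 - 9 = -409)
((1699/538 + 1391/(-331)) - 3232) + E = ((1699/538 + 1391/(-331)) - 3232) - 409 = ((1699*(1/538) + 1391*(-1/331)) - 3232) - 409 = ((1699/538 - 1391/331) - 3232) - 409 = (-185989/178078 - 3232) - 409 = -575734085/178078 - 409 = -648567987/178078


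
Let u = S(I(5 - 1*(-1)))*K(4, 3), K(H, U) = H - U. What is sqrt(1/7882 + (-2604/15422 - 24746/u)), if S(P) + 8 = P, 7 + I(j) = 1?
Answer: 5*sqrt(261149846056584254)/60778102 ≈ 42.040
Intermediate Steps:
I(j) = -6 (I(j) = -7 + 1 = -6)
S(P) = -8 + P
u = -14 (u = (-8 - 6)*(4 - 1*3) = -14*(4 - 3) = -14*1 = -14)
sqrt(1/7882 + (-2604/15422 - 24746/u)) = sqrt(1/7882 + (-2604/15422 - 24746/(-14))) = sqrt(1/7882 + (-2604*1/15422 - 24746*(-1/14))) = sqrt(1/7882 + (-1302/7711 + 12373/7)) = sqrt(1/7882 + 95399089/53977) = sqrt(107419381925/60778102) = 5*sqrt(261149846056584254)/60778102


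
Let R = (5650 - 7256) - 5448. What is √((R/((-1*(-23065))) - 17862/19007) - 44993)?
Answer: I*√164899780338038865/1914395 ≈ 212.12*I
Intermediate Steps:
R = -7054 (R = -1606 - 5448 = -7054)
√((R/((-1*(-23065))) - 17862/19007) - 44993) = √((-7054/((-1*(-23065))) - 17862/19007) - 44993) = √((-7054/23065 - 17862*1/19007) - 44993) = √((-7054*1/23065 - 78/83) - 44993) = √((-7054/23065 - 78/83) - 44993) = √(-2384552/1914395 - 44993) = √(-86136758787/1914395) = I*√164899780338038865/1914395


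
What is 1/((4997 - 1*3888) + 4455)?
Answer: 1/5564 ≈ 0.00017973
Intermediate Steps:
1/((4997 - 1*3888) + 4455) = 1/((4997 - 3888) + 4455) = 1/(1109 + 4455) = 1/5564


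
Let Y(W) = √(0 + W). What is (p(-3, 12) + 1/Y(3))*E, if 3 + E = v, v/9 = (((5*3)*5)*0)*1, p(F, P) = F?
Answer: 9 - √3 ≈ 7.2680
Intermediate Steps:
Y(W) = √W
v = 0 (v = 9*((((5*3)*5)*0)*1) = 9*(((15*5)*0)*1) = 9*((75*0)*1) = 9*(0*1) = 9*0 = 0)
E = -3 (E = -3 + 0 = -3)
(p(-3, 12) + 1/Y(3))*E = (-3 + 1/(√3))*(-3) = (-3 + √3/3)*(-3) = 9 - √3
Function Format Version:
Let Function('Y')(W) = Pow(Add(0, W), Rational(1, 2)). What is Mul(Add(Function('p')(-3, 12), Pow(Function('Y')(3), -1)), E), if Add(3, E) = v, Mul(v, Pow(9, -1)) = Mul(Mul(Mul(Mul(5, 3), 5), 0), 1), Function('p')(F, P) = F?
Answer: Add(9, Mul(-1, Pow(3, Rational(1, 2)))) ≈ 7.2680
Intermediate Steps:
Function('Y')(W) = Pow(W, Rational(1, 2))
v = 0 (v = Mul(9, Mul(Mul(Mul(Mul(5, 3), 5), 0), 1)) = Mul(9, Mul(Mul(Mul(15, 5), 0), 1)) = Mul(9, Mul(Mul(75, 0), 1)) = Mul(9, Mul(0, 1)) = Mul(9, 0) = 0)
E = -3 (E = Add(-3, 0) = -3)
Mul(Add(Function('p')(-3, 12), Pow(Function('Y')(3), -1)), E) = Mul(Add(-3, Pow(Pow(3, Rational(1, 2)), -1)), -3) = Mul(Add(-3, Mul(Rational(1, 3), Pow(3, Rational(1, 2)))), -3) = Add(9, Mul(-1, Pow(3, Rational(1, 2))))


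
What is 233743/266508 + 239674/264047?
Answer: 125594176313/70370637876 ≈ 1.7848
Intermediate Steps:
233743/266508 + 239674/264047 = 125594176313/70370637876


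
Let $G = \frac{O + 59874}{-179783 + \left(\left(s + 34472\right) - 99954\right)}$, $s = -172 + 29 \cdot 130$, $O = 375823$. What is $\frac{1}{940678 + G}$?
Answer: $\frac{241667}{227330394529} \approx 1.0631 \cdot 10^{-6}$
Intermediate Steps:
$s = 3598$ ($s = -172 + 3770 = 3598$)
$G = - \frac{435697}{241667}$ ($G = \frac{375823 + 59874}{-179783 + \left(\left(3598 + 34472\right) - 99954\right)} = \frac{435697}{-179783 + \left(38070 - 99954\right)} = \frac{435697}{-179783 - 61884} = \frac{435697}{-241667} = 435697 \left(- \frac{1}{241667}\right) = - \frac{435697}{241667} \approx -1.8029$)
$\frac{1}{940678 + G} = \frac{1}{940678 - \frac{435697}{241667}} = \frac{1}{\frac{227330394529}{241667}} = \frac{241667}{227330394529}$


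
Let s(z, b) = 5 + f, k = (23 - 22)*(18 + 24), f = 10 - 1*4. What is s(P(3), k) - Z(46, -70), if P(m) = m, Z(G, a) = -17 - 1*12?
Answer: 40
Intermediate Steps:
Z(G, a) = -29 (Z(G, a) = -17 - 12 = -29)
f = 6 (f = 10 - 4 = 6)
k = 42 (k = 1*42 = 42)
s(z, b) = 11 (s(z, b) = 5 + 6 = 11)
s(P(3), k) - Z(46, -70) = 11 - 1*(-29) = 11 + 29 = 40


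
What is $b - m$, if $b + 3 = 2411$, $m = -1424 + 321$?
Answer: $3511$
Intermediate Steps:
$m = -1103$
$b = 2408$ ($b = -3 + 2411 = 2408$)
$b - m = 2408 - -1103 = 2408 + 1103 = 3511$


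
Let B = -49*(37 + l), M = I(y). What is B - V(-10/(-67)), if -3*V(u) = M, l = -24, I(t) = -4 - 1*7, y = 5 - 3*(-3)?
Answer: -1922/3 ≈ -640.67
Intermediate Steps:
y = 14 (y = 5 + 9 = 14)
I(t) = -11 (I(t) = -4 - 7 = -11)
M = -11
V(u) = 11/3 (V(u) = -⅓*(-11) = 11/3)
B = -637 (B = -49*(37 - 24) = -49*13 = -637)
B - V(-10/(-67)) = -637 - 1*11/3 = -637 - 11/3 = -1922/3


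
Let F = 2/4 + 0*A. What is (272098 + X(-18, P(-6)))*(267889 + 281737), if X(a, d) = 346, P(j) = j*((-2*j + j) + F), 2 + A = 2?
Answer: 149742305944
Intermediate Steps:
A = 0 (A = -2 + 2 = 0)
F = 1/2 (F = 2/4 + 0*0 = 2*(1/4) + 0 = 1/2 + 0 = 1/2 ≈ 0.50000)
P(j) = j*(1/2 - j) (P(j) = j*((-2*j + j) + 1/2) = j*(-j + 1/2) = j*(1/2 - j))
(272098 + X(-18, P(-6)))*(267889 + 281737) = (272098 + 346)*(267889 + 281737) = 272444*549626 = 149742305944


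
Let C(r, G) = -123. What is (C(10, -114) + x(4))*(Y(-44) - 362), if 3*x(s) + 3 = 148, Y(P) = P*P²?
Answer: 19162304/3 ≈ 6.3874e+6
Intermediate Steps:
Y(P) = P³
x(s) = 145/3 (x(s) = -1 + (⅓)*148 = -1 + 148/3 = 145/3)
(C(10, -114) + x(4))*(Y(-44) - 362) = (-123 + 145/3)*((-44)³ - 362) = -224*(-85184 - 362)/3 = -224/3*(-85546) = 19162304/3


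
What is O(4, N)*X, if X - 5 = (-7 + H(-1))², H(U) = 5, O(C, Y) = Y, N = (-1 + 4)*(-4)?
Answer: -108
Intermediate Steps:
N = -12 (N = 3*(-4) = -12)
X = 9 (X = 5 + (-7 + 5)² = 5 + (-2)² = 5 + 4 = 9)
O(4, N)*X = -12*9 = -108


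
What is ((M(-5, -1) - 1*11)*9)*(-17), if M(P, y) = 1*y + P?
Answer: 2601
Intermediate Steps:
M(P, y) = P + y (M(P, y) = y + P = P + y)
((M(-5, -1) - 1*11)*9)*(-17) = (((-5 - 1) - 1*11)*9)*(-17) = ((-6 - 11)*9)*(-17) = -17*9*(-17) = -153*(-17) = 2601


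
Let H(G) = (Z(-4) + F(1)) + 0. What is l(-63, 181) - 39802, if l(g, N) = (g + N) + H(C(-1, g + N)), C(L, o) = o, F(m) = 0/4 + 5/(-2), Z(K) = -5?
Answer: -79383/2 ≈ -39692.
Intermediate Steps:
F(m) = -5/2 (F(m) = 0*(¼) + 5*(-½) = 0 - 5/2 = -5/2)
H(G) = -15/2 (H(G) = (-5 - 5/2) + 0 = -15/2 + 0 = -15/2)
l(g, N) = -15/2 + N + g (l(g, N) = (g + N) - 15/2 = (N + g) - 15/2 = -15/2 + N + g)
l(-63, 181) - 39802 = (-15/2 + 181 - 63) - 39802 = 221/2 - 39802 = -79383/2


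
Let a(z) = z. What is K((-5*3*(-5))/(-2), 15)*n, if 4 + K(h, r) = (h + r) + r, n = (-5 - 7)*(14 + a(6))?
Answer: 2760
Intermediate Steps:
n = -240 (n = (-5 - 7)*(14 + 6) = -12*20 = -240)
K(h, r) = -4 + h + 2*r (K(h, r) = -4 + ((h + r) + r) = -4 + (h + 2*r) = -4 + h + 2*r)
K((-5*3*(-5))/(-2), 15)*n = (-4 + (-5*3*(-5))/(-2) + 2*15)*(-240) = (-4 - 15*(-5)*(-½) + 30)*(-240) = (-4 + 75*(-½) + 30)*(-240) = (-4 - 75/2 + 30)*(-240) = -23/2*(-240) = 2760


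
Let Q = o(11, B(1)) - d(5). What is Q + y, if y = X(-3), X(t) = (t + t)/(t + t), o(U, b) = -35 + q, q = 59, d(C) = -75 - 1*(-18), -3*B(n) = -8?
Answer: 82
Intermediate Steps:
B(n) = 8/3 (B(n) = -⅓*(-8) = 8/3)
d(C) = -57 (d(C) = -75 + 18 = -57)
o(U, b) = 24 (o(U, b) = -35 + 59 = 24)
X(t) = 1 (X(t) = (2*t)/((2*t)) = (2*t)*(1/(2*t)) = 1)
y = 1
Q = 81 (Q = 24 - 1*(-57) = 24 + 57 = 81)
Q + y = 81 + 1 = 82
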